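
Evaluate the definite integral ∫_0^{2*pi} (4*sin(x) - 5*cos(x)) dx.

0

An antiderivative is F(x) = -5*sin(x) - 4*cos(x).
Then F(2*pi) - F(0) = (-4) - (-4) = 0.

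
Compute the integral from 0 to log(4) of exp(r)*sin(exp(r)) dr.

Let u = exp(r), so du = exp(r) dr. When r = 0, u = 1; when r = log(4), u = 4.
The integral becomes ∫ sin(u) du from 1 to 4, with antiderivative -cos(u).
Back in r: F(r) = -cos(exp(r)).
Then F(log(4)) - F(0) = (-cos(4)) - (-cos(1)) = cos(1) - cos(4).

cos(1) - cos(4)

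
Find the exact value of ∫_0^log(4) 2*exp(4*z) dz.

255/2

Let u = exp(z), so du = exp(z) dz. When z = 0, u = 1; when z = log(4), u = 4.
The integral becomes 2·∫ u**3 du from 1 to 4, with antiderivative u**4/2.
Back in z: F(z) = exp(4*z)/2.
Then F(log(4)) - F(0) = (128) - (1/2) = 255/2.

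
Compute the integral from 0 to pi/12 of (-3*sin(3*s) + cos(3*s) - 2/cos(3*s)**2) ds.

-5/3 + 2*sqrt(2)/3

An antiderivative is F(s) = sin(3*s)/3 + cos(3*s) - 2*tan(3*s)/3.
Then F(pi/12) - F(0) = (-2/3 + 2*sqrt(2)/3) - (1) = -5/3 + 2*sqrt(2)/3.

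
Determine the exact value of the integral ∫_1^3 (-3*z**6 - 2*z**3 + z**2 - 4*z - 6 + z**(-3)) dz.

By the power rule, an antiderivative is F(z) = -3*z**7/7 - z**4/2 + z**3/3 - 2*z**2 - 6*z - 1/(2*z**2).
Then F(3) - F(1) = (-63305/63) - (-191/21) = -62732/63.

-62732/63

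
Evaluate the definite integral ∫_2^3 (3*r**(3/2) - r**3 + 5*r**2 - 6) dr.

By the power rule, an antiderivative is F(r) = 6*r**(5/2)/5 - r**4/4 + 5*r**3/3 - 6*r.
Then F(3) - F(2) = (27/4 + 54*sqrt(3)/5) - (-8/3 + 24*sqrt(2)/5) = -24*sqrt(2)/5 + 113/12 + 54*sqrt(3)/5.

-24*sqrt(2)/5 + 113/12 + 54*sqrt(3)/5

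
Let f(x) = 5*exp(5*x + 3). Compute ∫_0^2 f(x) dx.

Let u = 5*x + 3, so du = 5 dx. When x = 0, u = 3; when x = 2, u = 13.
The integral becomes ∫ exp(u) du from 3 to 13, with antiderivative exp(u).
Back in x: F(x) = exp(5*x + 3).
Then F(2) - F(0) = (exp(13)) - (exp(3)) = -exp(3) + exp(13).

-exp(3) + exp(13)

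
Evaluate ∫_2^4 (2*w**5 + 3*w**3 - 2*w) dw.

1512

By the power rule, an antiderivative is F(w) = w**6/3 + 3*w**4/4 - w**2.
Then F(4) - F(2) = (4624/3) - (88/3) = 1512.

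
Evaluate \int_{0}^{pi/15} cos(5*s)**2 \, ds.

sqrt(3)/40 + pi/30

Use the identity cos^2(5*s) = (1 + cos(10*s))/2.
An antiderivative is F(s) = s/2 + sin(10*s)/20.
Then F(pi/15) - F(0) = (sqrt(3)/40 + pi/30) - (0) = sqrt(3)/40 + pi/30.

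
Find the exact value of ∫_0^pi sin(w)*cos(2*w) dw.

Use the identity sin(w)cos(2*w) = [sin(3*w) + sin(-w)]/2.
An antiderivative is F(w) = cos(w)/2 - cos(3*w)/6.
Then F(pi) - F(0) = (-1/3) - (1/3) = -2/3.

-2/3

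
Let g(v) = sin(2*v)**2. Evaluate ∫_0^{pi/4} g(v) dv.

Use the identity sin^2(2*v) = (1 - cos(4*v))/2.
An antiderivative is F(v) = v/2 - sin(4*v)/8.
Then F(pi/4) - F(0) = (pi/8) - (0) = pi/8.

pi/8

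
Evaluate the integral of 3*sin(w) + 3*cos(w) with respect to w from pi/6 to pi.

An antiderivative is F(w) = 3*sin(w) - 3*cos(w).
Then F(pi) - F(pi/6) = (3) - (3/2 - 3*sqrt(3)/2) = 3/2 + 3*sqrt(3)/2.

3/2 + 3*sqrt(3)/2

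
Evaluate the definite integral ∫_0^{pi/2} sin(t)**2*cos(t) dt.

1/3

Let u = sin(t), so du = cos(t) dt. When t = 0, u = 0; when t = pi/2, u = 1.
The integral becomes ∫ u**2 du from 0 to 1, with antiderivative u**3/3.
Back in t: F(t) = sin(t)**3/3.
Then F(pi/2) - F(0) = (1/3) - (0) = 1/3.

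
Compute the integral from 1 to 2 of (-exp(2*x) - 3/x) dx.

-exp(4)/2 - log(8) + exp(2)/2

An antiderivative is F(x) = -exp(2*x)/2 - 3*log(x).
Then F(2) - F(1) = (-exp(4)/2 - log(8)) - (-exp(2)/2) = -exp(4)/2 - log(8) + exp(2)/2.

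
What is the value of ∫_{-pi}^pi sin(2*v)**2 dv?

pi

Use the identity sin^2(2*v) = (1 - cos(4*v))/2.
An antiderivative is F(v) = v/2 - sin(4*v)/8.
Then F(pi) - F(-pi) = (pi/2) - (-pi/2) = pi.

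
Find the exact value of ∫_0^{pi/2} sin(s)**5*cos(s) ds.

Let u = sin(s), so du = cos(s) ds. When s = 0, u = 0; when s = pi/2, u = 1.
The integral becomes ∫ u**5 du from 0 to 1, with antiderivative u**6/6.
Back in s: F(s) = sin(s)**6/6.
Then F(pi/2) - F(0) = (1/6) - (0) = 1/6.

1/6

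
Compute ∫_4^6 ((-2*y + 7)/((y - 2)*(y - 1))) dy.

Factor the denominator: y**2 - 3*y + 2 = (y - 1)(y - 2).
Partial fractions: (-2*y + 7)/((y - 2)*(y - 1)) = -5/(y - 1) + 3/(y - 2).
An antiderivative is F(y) = 3*log(y - 2) - 5*log(y - 1).
Then F(6) - F(4) = (-5*log(5) + 6*log(2)) - (-5*log(3) + 3*log(2)) = -5*log(5) + 3*log(2) + 5*log(3).

-5*log(5) + 3*log(2) + 5*log(3)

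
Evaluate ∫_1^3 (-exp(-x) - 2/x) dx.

-2*log(3) - exp(-1) + exp(-3)

An antiderivative is F(x) = -2*log(x) + exp(-x).
Then F(3) - F(1) = (-2*log(3) + exp(-3)) - (exp(-1)) = -2*log(3) - exp(-1) + exp(-3).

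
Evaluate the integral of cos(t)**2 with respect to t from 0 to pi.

Use the identity cos^2(t) = (1 + cos(2*t))/2.
An antiderivative is F(t) = t/2 + sin(2*t)/4.
Then F(pi) - F(0) = (pi/2) - (0) = pi/2.

pi/2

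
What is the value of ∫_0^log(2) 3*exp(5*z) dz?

Let u = exp(z), so du = exp(z) dz. When z = 0, u = 1; when z = log(2), u = 2.
The integral becomes 3·∫ u**4 du from 1 to 2, with antiderivative 3*u**5/5.
Back in z: F(z) = 3*exp(5*z)/5.
Then F(log(2)) - F(0) = (96/5) - (3/5) = 93/5.

93/5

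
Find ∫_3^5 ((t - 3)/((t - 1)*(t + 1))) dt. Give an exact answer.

Factor the denominator: t**2 - 1 = (t + 1)(t - 1).
Partial fractions: (t - 3)/((t - 1)*(t + 1)) = 2/(t + 1) - 1/(t - 1).
An antiderivative is F(t) = -log(t - 1) + 2*log(t + 1).
Then F(5) - F(3) = (log(9)) - (log(8)) = log(9/8).

log(9/8)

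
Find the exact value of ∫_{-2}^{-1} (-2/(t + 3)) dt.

-log(4)

An antiderivative is F(t) = -2*log(t + 3).
Then F(-1) - F(-2) = (-log(4)) - (0) = -log(4).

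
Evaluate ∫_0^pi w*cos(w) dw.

-2

Integrate by parts once (u = w, dv = cos(w) dw).
An antiderivative is F(w) = w*sin(w) + cos(w).
Then F(pi) - F(0) = (-1) - (1) = -2.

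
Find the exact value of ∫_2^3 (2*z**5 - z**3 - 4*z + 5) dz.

By the power rule, an antiderivative is F(z) = z**6/3 - z**4/4 - 2*z**2 + 5*z.
Then F(3) - F(2) = (879/4) - (58/3) = 2405/12.

2405/12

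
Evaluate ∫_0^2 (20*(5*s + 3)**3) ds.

28480

Let u = 5*s + 3, so du = 5 ds. When s = 0, u = 3; when s = 2, u = 13.
The integral becomes 4·∫ u**3 du from 3 to 13, with antiderivative u**4.
Back in s: F(s) = (5*s + 3)**4.
Then F(2) - F(0) = (28561) - (81) = 28480.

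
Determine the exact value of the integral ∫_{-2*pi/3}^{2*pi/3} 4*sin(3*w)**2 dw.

Use the identity sin^2(3*w) = (1 - cos(6*w))/2.
An antiderivative is F(w) = 2*w - sin(6*w)/3.
Then F(2*pi/3) - F(-2*pi/3) = (4*pi/3) - (-4*pi/3) = 8*pi/3.

8*pi/3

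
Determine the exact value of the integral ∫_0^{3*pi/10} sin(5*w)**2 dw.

Use the identity sin^2(5*w) = (1 - cos(10*w))/2.
An antiderivative is F(w) = w/2 - sin(10*w)/20.
Then F(3*pi/10) - F(0) = (3*pi/20) - (0) = 3*pi/20.

3*pi/20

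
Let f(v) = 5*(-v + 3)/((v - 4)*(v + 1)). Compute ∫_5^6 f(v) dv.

-4*log(7) + 3*log(2) + 4*log(3)

Factor the denominator: v**2 - 3*v - 4 = (v + 1)(v - 4).
Partial fractions: 5*(-v + 3)/((v - 4)*(v + 1)) = -4/(v + 1) - 1/(v - 4).
An antiderivative is F(v) = -log(v - 4) - 4*log(v + 1).
Then F(6) - F(5) = (-4*log(7) - log(2)) - (-4*log(3) - 4*log(2)) = -4*log(7) + 3*log(2) + 4*log(3).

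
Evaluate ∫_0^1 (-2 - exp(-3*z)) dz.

An antiderivative is F(z) = -2*z + exp(-3*z)/3.
Then F(1) - F(0) = (-2 + exp(-3)/3) - (1/3) = -7/3 + exp(-3)/3.

-7/3 + exp(-3)/3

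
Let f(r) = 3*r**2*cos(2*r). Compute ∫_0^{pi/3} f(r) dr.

Integrate by parts twice (u = r^2, dv = 3*cos(2*r) dr).
An antiderivative is F(r) = 3*r**2*sin(2*r)/2 + 3*r*cos(2*r)/2 - 3*sin(2*r)/4.
Then F(pi/3) - F(0) = (-pi/4 - 3*sqrt(3)/8 + sqrt(3)*pi**2/12) - (0) = -pi/4 - 3*sqrt(3)/8 + sqrt(3)*pi**2/12.

-pi/4 - 3*sqrt(3)/8 + sqrt(3)*pi**2/12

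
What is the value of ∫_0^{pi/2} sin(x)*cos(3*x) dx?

-1/2

Use the identity sin(x)cos(3*x) = [sin(4*x) + sin(-2*x)]/2.
An antiderivative is F(x) = cos(2*x)/4 - cos(4*x)/8.
Then F(pi/2) - F(0) = (-3/8) - (1/8) = -1/2.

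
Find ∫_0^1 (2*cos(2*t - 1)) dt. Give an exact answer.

Let u = 2*t - 1, so du = 2 dt. When t = 0, u = -1; when t = 1, u = 1.
The integral becomes ∫ cos(u) du from -1 to 1, with antiderivative sin(u).
Back in t: F(t) = sin(2*t - 1).
Then F(1) - F(0) = (sin(1)) - (-sin(1)) = 2*sin(1).

2*sin(1)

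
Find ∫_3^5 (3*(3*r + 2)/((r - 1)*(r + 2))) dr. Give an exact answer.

Factor the denominator: r**2 + r - 2 = (r + 2)(r - 1).
Partial fractions: 3*(3*r + 2)/((r - 1)*(r + 2)) = 4/(r + 2) + 5/(r - 1).
An antiderivative is F(r) = 5*log(r - 1) + 4*log(r + 2).
Then F(5) - F(3) = (10*log(2) + 4*log(7)) - (5*log(2) + 4*log(5)) = -4*log(5) + 5*log(2) + 4*log(7).

-4*log(5) + 5*log(2) + 4*log(7)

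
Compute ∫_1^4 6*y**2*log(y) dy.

-42 + 256*log(2)

Integrate by parts once (u = ln y, dv = 6*y**2 dy).
An antiderivative is F(y) = 2*y**3*(3*log(y) - 1)/3.
Then F(4) - F(1) = (-128/3 + 256*log(2)) - (-2/3) = -42 + 256*log(2).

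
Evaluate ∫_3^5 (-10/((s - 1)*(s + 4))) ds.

-2*log(7) - 2*log(2) + 4*log(3)

Factor the denominator: s**2 + 3*s - 4 = (s + 4)(s - 1).
Partial fractions: -10/((s - 1)*(s + 4)) = 2/(s + 4) - 2/(s - 1).
An antiderivative is F(s) = -2*log(s - 1) + 2*log(s + 4).
Then F(5) - F(3) = (log(81/16)) - (log(49/4)) = -2*log(7) - 2*log(2) + 4*log(3).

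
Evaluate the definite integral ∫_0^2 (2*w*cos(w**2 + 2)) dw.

-sin(2) + sin(6)

Let u = w**2 + 2, so du = 2*w dw. When w = 0, u = 2; when w = 2, u = 6.
The integral becomes ∫ cos(u) du from 2 to 6, with antiderivative sin(u).
Back in w: F(w) = sin(w**2 + 2).
Then F(2) - F(0) = (sin(6)) - (sin(2)) = -sin(2) + sin(6).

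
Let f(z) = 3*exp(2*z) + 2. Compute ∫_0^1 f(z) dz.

1/2 + 3*exp(2)/2

An antiderivative is F(z) = 3*exp(2*z)/2 + 2*z.
Then F(1) - F(0) = (2 + 3*exp(2)/2) - (3/2) = 1/2 + 3*exp(2)/2.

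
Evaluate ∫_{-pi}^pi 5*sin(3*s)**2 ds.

Use the identity sin^2(3*s) = (1 - cos(6*s))/2.
An antiderivative is F(s) = 5*s/2 - 5*sin(6*s)/12.
Then F(pi) - F(-pi) = (5*pi/2) - (-5*pi/2) = 5*pi.

5*pi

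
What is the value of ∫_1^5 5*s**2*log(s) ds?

Integrate by parts once (u = ln s, dv = 5*s**2 ds).
An antiderivative is F(s) = 5*s**3*(3*log(s) - 1)/9.
Then F(5) - F(1) = (-625/9 + 625*log(5)/3) - (-5/9) = -620/9 + 625*log(5)/3.

-620/9 + 625*log(5)/3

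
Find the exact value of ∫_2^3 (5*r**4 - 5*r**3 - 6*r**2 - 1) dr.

By the power rule, an antiderivative is F(r) = r**5 - 5*r**4/4 - 2*r**3 - r.
Then F(3) - F(2) = (339/4) - (-6) = 363/4.

363/4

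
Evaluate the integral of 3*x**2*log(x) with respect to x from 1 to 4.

-21 + 128*log(2)

Integrate by parts once (u = ln x, dv = 3*x**2 dx).
An antiderivative is F(x) = x**3*(3*log(x) - 1)/3.
Then F(4) - F(1) = (-64/3 + 128*log(2)) - (-1/3) = -21 + 128*log(2).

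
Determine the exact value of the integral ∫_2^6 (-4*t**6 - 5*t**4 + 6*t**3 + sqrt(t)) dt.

-1160000/7 - 4*sqrt(2)/3 + 4*sqrt(6)

By the power rule, an antiderivative is F(t) = -4*t**7/7 - t**5 + 3*t**4/2 + 2*t**(3/2)/3.
Then F(6) - F(2) = (-1160568/7 + 4*sqrt(6)) - (-568/7 + 4*sqrt(2)/3) = -1160000/7 - 4*sqrt(2)/3 + 4*sqrt(6).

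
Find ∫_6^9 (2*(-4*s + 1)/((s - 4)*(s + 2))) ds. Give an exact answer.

-5*log(5) - 3*log(11) + 14*log(2)

Factor the denominator: s**2 - 2*s - 8 = (s + 2)(s - 4).
Partial fractions: 2*(-4*s + 1)/((s - 4)*(s + 2)) = -3/(s + 2) - 5/(s - 4).
An antiderivative is F(s) = -5*log(s - 4) - 3*log(s + 2).
Then F(9) - F(6) = (-5*log(5) - 3*log(11)) - (-14*log(2)) = -5*log(5) - 3*log(11) + 14*log(2).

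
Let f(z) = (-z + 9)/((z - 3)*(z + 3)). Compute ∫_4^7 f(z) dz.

log(49/25)

Factor the denominator: z**2 - 9 = (z + 3)(z - 3).
Partial fractions: (-z + 9)/((z - 3)*(z + 3)) = -2/(z + 3) + 1/(z - 3).
An antiderivative is F(z) = log(z - 3) - 2*log(z + 3).
Then F(7) - F(4) = (-log(25)) - (-log(49)) = log(49/25).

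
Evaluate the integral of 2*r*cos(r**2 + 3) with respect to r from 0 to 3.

Let u = r**2 + 3, so du = 2*r dr. When r = 0, u = 3; when r = 3, u = 12.
The integral becomes ∫ cos(u) du from 3 to 12, with antiderivative sin(u).
Back in r: F(r) = sin(r**2 + 3).
Then F(3) - F(0) = (sin(12)) - (sin(3)) = sin(12) - sin(3).

sin(12) - sin(3)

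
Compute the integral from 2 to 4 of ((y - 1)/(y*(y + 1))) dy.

log(25/18)

Factor the denominator: y**2 + y = (y + 1)y.
Partial fractions: (y - 1)/(y*(y + 1)) = 2/(y + 1) - 1/y.
An antiderivative is F(y) = -log(y) + 2*log(y + 1).
Then F(4) - F(2) = (log(25/4)) - (log(9/2)) = log(25/18).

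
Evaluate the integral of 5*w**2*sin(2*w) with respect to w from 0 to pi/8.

-5/4 - 5*sqrt(2)*pi**2/256 + 5*sqrt(2)*pi/32 + 5*sqrt(2)/8

Integrate by parts twice (u = w^2, dv = 5*sin(2*w) dw).
An antiderivative is F(w) = -5*w**2*cos(2*w)/2 + 5*w*sin(2*w)/2 + 5*cos(2*w)/4.
Then F(pi/8) - F(0) = (5*sqrt(2)*(-pi**2 + 8*pi + 32)/256) - (5/4) = -5/4 - 5*sqrt(2)*pi**2/256 + 5*sqrt(2)*pi/32 + 5*sqrt(2)/8.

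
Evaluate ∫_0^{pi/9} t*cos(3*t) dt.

Integrate by parts once (u = t, dv = cos(3*t) dt).
An antiderivative is F(t) = t*sin(3*t)/3 + cos(3*t)/9.
Then F(pi/9) - F(0) = (1/18 + sqrt(3)*pi/54) - (1/9) = -1/18 + sqrt(3)*pi/54.

-1/18 + sqrt(3)*pi/54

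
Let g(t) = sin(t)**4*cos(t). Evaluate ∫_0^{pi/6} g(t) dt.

1/160

Let u = sin(t), so du = cos(t) dt. When t = 0, u = 0; when t = pi/6, u = 1/2.
The integral becomes ∫ u**4 du from 0 to 1/2, with antiderivative u**5/5.
Back in t: F(t) = sin(t)**5/5.
Then F(pi/6) - F(0) = (1/160) - (0) = 1/160.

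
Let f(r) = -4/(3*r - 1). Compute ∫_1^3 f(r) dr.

An antiderivative is F(r) = -4*log(3*r - 1)/3.
Then F(3) - F(1) = (-log(16)) - (-4*log(2)/3) = -8*log(2)/3.

-8*log(2)/3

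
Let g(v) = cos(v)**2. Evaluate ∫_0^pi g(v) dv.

pi/2

Use the identity cos^2(v) = (1 + cos(2*v))/2.
An antiderivative is F(v) = v/2 + sin(2*v)/4.
Then F(pi) - F(0) = (pi/2) - (0) = pi/2.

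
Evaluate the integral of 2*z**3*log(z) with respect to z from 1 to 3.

-10 + 81*log(3)/2

Integrate by parts once (u = ln z, dv = 2*z**3 dz).
An antiderivative is F(z) = z**4*(4*log(z) - 1)/8.
Then F(3) - F(1) = (-81/8 + 81*log(3)/2) - (-1/8) = -10 + 81*log(3)/2.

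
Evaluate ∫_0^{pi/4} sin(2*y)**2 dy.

Use the identity sin^2(2*y) = (1 - cos(4*y))/2.
An antiderivative is F(y) = y/2 - sin(4*y)/8.
Then F(pi/4) - F(0) = (pi/8) - (0) = pi/8.

pi/8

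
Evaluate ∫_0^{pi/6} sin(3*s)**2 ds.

Use the identity sin^2(3*s) = (1 - cos(6*s))/2.
An antiderivative is F(s) = s/2 - sin(6*s)/12.
Then F(pi/6) - F(0) = (pi/12) - (0) = pi/12.

pi/12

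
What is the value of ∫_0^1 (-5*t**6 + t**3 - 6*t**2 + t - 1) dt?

By the power rule, an antiderivative is F(t) = -5*t**7/7 + t**4/4 - 2*t**3 + t**2/2 - t.
Then F(1) - F(0) = (-83/28) - (0) = -83/28.

-83/28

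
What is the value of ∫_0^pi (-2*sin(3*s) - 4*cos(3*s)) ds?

-4/3

An antiderivative is F(s) = -4*sin(3*s)/3 + 2*cos(3*s)/3.
Then F(pi) - F(0) = (-2/3) - (2/3) = -4/3.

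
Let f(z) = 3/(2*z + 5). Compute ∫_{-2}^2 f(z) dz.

An antiderivative is F(z) = 3*log(2*z + 5)/2.
Then F(2) - F(-2) = (log(27)) - (0) = log(27).

log(27)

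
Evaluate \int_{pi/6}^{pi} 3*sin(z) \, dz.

An antiderivative is F(z) = -3*cos(z).
Then F(pi) - F(pi/6) = (3) - (-3*sqrt(3)/2) = 3*sqrt(3)/2 + 3.

3*sqrt(3)/2 + 3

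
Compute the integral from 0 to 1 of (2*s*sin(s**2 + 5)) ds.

Let u = s**2 + 5, so du = 2*s ds. When s = 0, u = 5; when s = 1, u = 6.
The integral becomes ∫ sin(u) du from 5 to 6, with antiderivative -cos(u).
Back in s: F(s) = -cos(s**2 + 5).
Then F(1) - F(0) = (-cos(6)) - (-cos(5)) = -cos(6) + cos(5).

-cos(6) + cos(5)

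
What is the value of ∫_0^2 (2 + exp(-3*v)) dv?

13/3 - exp(-6)/3

An antiderivative is F(v) = 2*v - exp(-3*v)/3.
Then F(2) - F(0) = (4 - exp(-6)/3) - (-1/3) = 13/3 - exp(-6)/3.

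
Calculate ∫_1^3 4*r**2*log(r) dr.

-104/9 + 36*log(3)

Integrate by parts once (u = ln r, dv = 4*r**2 dr).
An antiderivative is F(r) = 4*r**3*(3*log(r) - 1)/9.
Then F(3) - F(1) = (-12 + 36*log(3)) - (-4/9) = -104/9 + 36*log(3).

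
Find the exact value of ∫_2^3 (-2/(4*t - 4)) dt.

An antiderivative is F(t) = -log(4*t - 4)/2.
Then F(3) - F(2) = (-3*log(2)/2) - (-log(2)) = -log(2)/2.

-log(2)/2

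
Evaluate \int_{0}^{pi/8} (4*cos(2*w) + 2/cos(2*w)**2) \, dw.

1 + sqrt(2)

An antiderivative is F(w) = 2*sin(2*w) + tan(2*w).
Then F(pi/8) - F(0) = (1 + sqrt(2)) - (0) = 1 + sqrt(2).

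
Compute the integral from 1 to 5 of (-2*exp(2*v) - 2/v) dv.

An antiderivative is F(v) = -exp(2*v) - 2*log(v).
Then F(5) - F(1) = (-exp(10) - log(25)) - (-exp(2)) = -exp(10) - log(25) + exp(2).

-exp(10) - log(25) + exp(2)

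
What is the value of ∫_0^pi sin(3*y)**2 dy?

Use the identity sin^2(3*y) = (1 - cos(6*y))/2.
An antiderivative is F(y) = y/2 - sin(6*y)/12.
Then F(pi) - F(0) = (pi/2) - (0) = pi/2.

pi/2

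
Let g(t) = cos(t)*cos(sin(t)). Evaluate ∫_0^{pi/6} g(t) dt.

sin(1/2)

Let u = sin(t), so du = cos(t) dt. When t = 0, u = 0; when t = pi/6, u = 1/2.
The integral becomes ∫ cos(u) du from 0 to 1/2, with antiderivative sin(u).
Back in t: F(t) = sin(sin(t)).
Then F(pi/6) - F(0) = (sin(1/2)) - (0) = sin(1/2).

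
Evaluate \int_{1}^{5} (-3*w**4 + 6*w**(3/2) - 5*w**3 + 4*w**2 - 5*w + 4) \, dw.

-38032/15 + 60*sqrt(5)

By the power rule, an antiderivative is F(w) = 12*w**(5/2)/5 - 3*w**5/5 - 5*w**4/4 + 4*w**3/3 - 5*w**2/2 + 4*w.
Then F(5) - F(1) = (-30385/12 + 60*sqrt(5)) - (203/60) = -38032/15 + 60*sqrt(5).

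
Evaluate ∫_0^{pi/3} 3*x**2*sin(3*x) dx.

-4/9 + pi**2/9

Integrate by parts twice (u = x^2, dv = 3*sin(3*x) dx).
An antiderivative is F(x) = -x**2*cos(3*x) + 2*x*sin(3*x)/3 + 2*cos(3*x)/9.
Then F(pi/3) - F(0) = (-2/9 + pi**2/9) - (2/9) = -4/9 + pi**2/9.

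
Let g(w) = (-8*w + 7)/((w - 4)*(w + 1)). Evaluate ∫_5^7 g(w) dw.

Factor the denominator: w**2 - 3*w - 4 = (w + 1)(w - 4).
Partial fractions: (-8*w + 7)/((w - 4)*(w + 1)) = -3/(w + 1) - 5/(w - 4).
An antiderivative is F(w) = -5*log(w - 4) - 3*log(w + 1).
Then F(7) - F(5) = (-9*log(2) - 5*log(3)) - (-3*log(3) - 3*log(2)) = -6*log(2) - 2*log(3).

-6*log(2) - 2*log(3)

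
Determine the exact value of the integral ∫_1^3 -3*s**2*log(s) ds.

Integrate by parts once (u = ln s, dv = -3*s**2 ds).
An antiderivative is F(s) = -s**3*(3*log(s) - 1)/3.
Then F(3) - F(1) = (9 - 27*log(3)) - (1/3) = 26/3 - 27*log(3).

26/3 - 27*log(3)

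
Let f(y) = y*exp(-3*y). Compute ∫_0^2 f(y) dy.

(-7 + exp(6))*exp(-6)/9

Integrate by parts once (u = y, dv = exp(-3*y) dy).
An antiderivative is F(y) = (-3*y - 1)*exp(-3*y)/9.
Then F(2) - F(0) = (-7*exp(-6)/9) - (-1/9) = (-7 + exp(6))*exp(-6)/9.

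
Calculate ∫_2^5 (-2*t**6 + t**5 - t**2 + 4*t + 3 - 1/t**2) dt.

-688788/35

By the power rule, an antiderivative is F(t) = -2*t**7/7 + t**6/6 - t**3/3 + 2*t**2 + 3*t + 1/t.
Then F(5) - F(2) = (-1378561/70) - (-197/14) = -688788/35.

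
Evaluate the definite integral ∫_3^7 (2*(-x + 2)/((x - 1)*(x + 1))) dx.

Factor the denominator: x**2 - 1 = (x + 1)(x - 1).
Partial fractions: 2*(-x + 2)/((x - 1)*(x + 1)) = -3/(x + 1) + 1/(x - 1).
An antiderivative is F(x) = log(x - 1) - 3*log(x + 1).
Then F(7) - F(3) = (-8*log(2) + log(3)) - (-log(32)) = log(3/8).

log(3/8)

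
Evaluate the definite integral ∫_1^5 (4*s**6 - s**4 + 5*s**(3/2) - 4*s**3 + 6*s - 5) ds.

50*sqrt(5) + 1520522/35

By the power rule, an antiderivative is F(s) = 4*s**7/7 + 2*s**(5/2) - s**5/5 - s**4 + 3*s**2 - 5*s.
Then F(5) - F(1) = (50*sqrt(5) + 304100/7) - (-22/35) = 50*sqrt(5) + 1520522/35.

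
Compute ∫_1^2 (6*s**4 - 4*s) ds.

156/5

By the power rule, an antiderivative is F(s) = 6*s**5/5 - 2*s**2.
Then F(2) - F(1) = (152/5) - (-4/5) = 156/5.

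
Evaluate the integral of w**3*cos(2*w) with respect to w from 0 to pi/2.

Integrate by parts 3 times (u = w^3, dv = cos(2*w) dw).
An antiderivative is F(w) = w**3*sin(2*w)/2 + 3*w**2*cos(2*w)/4 - 3*w*sin(2*w)/4 - 3*cos(2*w)/8.
Then F(pi/2) - F(0) = (3/8 - 3*pi**2/16) - (-3/8) = 3/4 - 3*pi**2/16.

3/4 - 3*pi**2/16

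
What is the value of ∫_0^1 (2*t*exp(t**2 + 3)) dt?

-exp(3) + exp(4)

Let u = t**2 + 3, so du = 2*t dt. When t = 0, u = 3; when t = 1, u = 4.
The integral becomes ∫ exp(u) du from 3 to 4, with antiderivative exp(u).
Back in t: F(t) = exp(t**2 + 3).
Then F(1) - F(0) = (exp(4)) - (exp(3)) = -exp(3) + exp(4).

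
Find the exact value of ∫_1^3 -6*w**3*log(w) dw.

Integrate by parts once (u = ln w, dv = -6*w**3 dw).
An antiderivative is F(w) = -3*w**4*(4*log(w) - 1)/8.
Then F(3) - F(1) = (243/8 - 243*log(3)/2) - (3/8) = 30 - 243*log(3)/2.

30 - 243*log(3)/2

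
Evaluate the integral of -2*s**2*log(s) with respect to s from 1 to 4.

Integrate by parts once (u = ln s, dv = -2*s**2 ds).
An antiderivative is F(s) = -2*s**3*(3*log(s) - 1)/9.
Then F(4) - F(1) = (128/9 - 256*log(2)/3) - (2/9) = 14 - 256*log(2)/3.

14 - 256*log(2)/3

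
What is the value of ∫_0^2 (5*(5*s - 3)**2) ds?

Let u = 5*s - 3, so du = 5 ds. When s = 0, u = -3; when s = 2, u = 7.
The integral becomes ∫ u**2 du from -3 to 7, with antiderivative u**3/3.
Back in s: F(s) = (5*s - 3)**3/3.
Then F(2) - F(0) = (343/3) - (-9) = 370/3.

370/3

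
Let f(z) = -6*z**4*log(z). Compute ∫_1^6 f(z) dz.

1866 - 46656*log(6)/5

Integrate by parts once (u = ln z, dv = -6*z**4 dz).
An antiderivative is F(z) = -6*z**5*(5*log(z) - 1)/25.
Then F(6) - F(1) = (46656/25 - 46656*log(6)/5) - (6/25) = 1866 - 46656*log(6)/5.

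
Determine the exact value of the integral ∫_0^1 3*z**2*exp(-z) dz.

Integrate by parts twice (u = z^2, dv = 3*exp(-z) dz).
An antiderivative is F(z) = (-3*z**2 - 6*z - 6)*exp(-z).
Then F(1) - F(0) = (-15*exp(-1)) - (-6) = 6 - 15*exp(-1).

6 - 15*exp(-1)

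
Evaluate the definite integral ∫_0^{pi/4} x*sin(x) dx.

sqrt(2)*(4 - pi)/8

Integrate by parts once (u = x, dv = sin(x) dx).
An antiderivative is F(x) = -x*cos(x) + sin(x).
Then F(pi/4) - F(0) = (sqrt(2)*(4 - pi)/8) - (0) = sqrt(2)*(4 - pi)/8.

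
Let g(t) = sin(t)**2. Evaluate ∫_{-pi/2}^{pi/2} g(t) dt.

Use the identity sin^2(t) = (1 - cos(2*t))/2.
An antiderivative is F(t) = t/2 - sin(2*t)/4.
Then F(pi/2) - F(-pi/2) = (pi/4) - (-pi/4) = pi/2.

pi/2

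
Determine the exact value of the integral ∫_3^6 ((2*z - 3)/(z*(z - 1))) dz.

log(16/5)

Factor the denominator: z**2 - z = z(z - 1).
Partial fractions: (2*z - 3)/(z*(z - 1)) = 3/z - 1/(z - 1).
An antiderivative is F(z) = 3*log(z) - log(z - 1).
Then F(6) - F(3) = (-log(5) + 3*log(2) + 3*log(3)) - (log(27/2)) = log(16/5).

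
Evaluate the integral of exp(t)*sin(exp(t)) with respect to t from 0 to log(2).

-cos(2) + cos(1)

Let u = exp(t), so du = exp(t) dt. When t = 0, u = 1; when t = log(2), u = 2.
The integral becomes ∫ sin(u) du from 1 to 2, with antiderivative -cos(u).
Back in t: F(t) = -cos(exp(t)).
Then F(log(2)) - F(0) = (-cos(2)) - (-cos(1)) = -cos(2) + cos(1).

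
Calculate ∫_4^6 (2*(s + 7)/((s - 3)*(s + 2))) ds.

Factor the denominator: s**2 - s - 6 = (s + 2)(s - 3).
Partial fractions: 2*(s + 7)/((s - 3)*(s + 2)) = -2/(s + 2) + 4/(s - 3).
An antiderivative is F(s) = 4*log(s - 3) - 2*log(s + 2).
Then F(6) - F(4) = (log(81/64)) - (-log(36)) = -4*log(2) + 6*log(3).

-4*log(2) + 6*log(3)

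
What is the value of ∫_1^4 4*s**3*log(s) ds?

-255/4 + 512*log(2)

Integrate by parts once (u = ln s, dv = 4*s**3 ds).
An antiderivative is F(s) = s**4*(4*log(s) - 1)/4.
Then F(4) - F(1) = (-64 + 512*log(2)) - (-1/4) = -255/4 + 512*log(2).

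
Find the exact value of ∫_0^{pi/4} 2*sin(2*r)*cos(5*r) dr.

Use the identity sin(2*r)cos(5*r) = [sin(7*r) + sin(-3*r)]/2.
An antiderivative is F(r) = cos(3*r)/3 - cos(7*r)/7.
Then F(pi/4) - F(0) = (-5*sqrt(2)/21) - (4/21) = -5*sqrt(2)/21 - 4/21.

-5*sqrt(2)/21 - 4/21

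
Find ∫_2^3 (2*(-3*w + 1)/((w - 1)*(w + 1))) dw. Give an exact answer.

Factor the denominator: w**2 - 1 = (w + 1)(w - 1).
Partial fractions: 2*(-3*w + 1)/((w - 1)*(w + 1)) = -4/(w + 1) - 2/(w - 1).
An antiderivative is F(w) = -2*log(w - 1) - 4*log(w + 1).
Then F(3) - F(2) = (-10*log(2)) - (-log(81)) = -10*log(2) + 4*log(3).

-10*log(2) + 4*log(3)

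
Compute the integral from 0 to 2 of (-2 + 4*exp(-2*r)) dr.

-2 - 2*exp(-4)

An antiderivative is F(r) = -2*r - 2*exp(-2*r).
Then F(2) - F(0) = (-4 - 2*exp(-4)) - (-2) = -2 - 2*exp(-4).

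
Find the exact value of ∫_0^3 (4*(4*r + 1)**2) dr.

732

Let u = 4*r + 1, so du = 4 dr. When r = 0, u = 1; when r = 3, u = 13.
The integral becomes ∫ u**2 du from 1 to 13, with antiderivative u**3/3.
Back in r: F(r) = (4*r + 1)**3/3.
Then F(3) - F(0) = (2197/3) - (1/3) = 732.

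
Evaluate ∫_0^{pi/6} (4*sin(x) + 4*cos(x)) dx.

6 - 2*sqrt(3)

An antiderivative is F(x) = 4*sin(x) - 4*cos(x).
Then F(pi/6) - F(0) = (2 - 2*sqrt(3)) - (-4) = 6 - 2*sqrt(3).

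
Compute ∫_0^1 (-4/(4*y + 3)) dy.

log(3/7)

An antiderivative is F(y) = -log(4*y + 3).
Then F(1) - F(0) = (-log(7)) - (-log(3)) = log(3/7).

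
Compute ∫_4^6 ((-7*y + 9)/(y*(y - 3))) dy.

Factor the denominator: y**2 - 3*y = y(y - 3).
Partial fractions: (-7*y + 9)/(y*(y - 3)) = -3/y - 4/(y - 3).
An antiderivative is F(y) = -3*log(y) - 4*log(y - 3).
Then F(6) - F(4) = (-7*log(3) - 3*log(2)) - (-log(64)) = -7*log(3) + 3*log(2).

-7*log(3) + 3*log(2)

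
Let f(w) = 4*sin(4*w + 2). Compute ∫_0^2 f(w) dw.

Let u = 4*w + 2, so du = 4 dw. When w = 0, u = 2; when w = 2, u = 10.
The integral becomes ∫ sin(u) du from 2 to 10, with antiderivative -cos(u).
Back in w: F(w) = -cos(4*w + 2).
Then F(2) - F(0) = (-cos(10)) - (-cos(2)) = cos(2) - cos(10).

cos(2) - cos(10)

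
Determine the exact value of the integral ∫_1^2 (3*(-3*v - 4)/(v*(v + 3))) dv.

Factor the denominator: v**2 + 3*v = (v + 3)v.
Partial fractions: 3*(-3*v - 4)/(v*(v + 3)) = -5/(v + 3) - 4/v.
An antiderivative is F(v) = -4*log(v) - 5*log(v + 3).
Then F(2) - F(1) = (-5*log(5) - 4*log(2)) - (-10*log(2)) = -5*log(5) + 6*log(2).

-5*log(5) + 6*log(2)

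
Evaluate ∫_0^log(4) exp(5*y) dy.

1023/5

Let u = exp(y), so du = exp(y) dy. When y = 0, u = 1; when y = log(4), u = 4.
The integral becomes ∫ u**4 du from 1 to 4, with antiderivative u**5/5.
Back in y: F(y) = exp(5*y)/5.
Then F(log(4)) - F(0) = (1024/5) - (1/5) = 1023/5.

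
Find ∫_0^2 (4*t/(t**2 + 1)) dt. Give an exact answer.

Let u = t**2 + 1, so du = 2*t dt. When t = 0, u = 1; when t = 2, u = 5.
The integral becomes 2·∫ 1/u du from 1 to 5, with antiderivative 2*log(u).
Back in t: F(t) = 2*log(t**2 + 1).
Then F(2) - F(0) = (log(25)) - (0) = log(25).

log(25)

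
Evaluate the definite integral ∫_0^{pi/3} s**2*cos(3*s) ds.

-2*pi/27

Integrate by parts twice (u = s^2, dv = cos(3*s) ds).
An antiderivative is F(s) = s**2*sin(3*s)/3 + 2*s*cos(3*s)/9 - 2*sin(3*s)/27.
Then F(pi/3) - F(0) = (-2*pi/27) - (0) = -2*pi/27.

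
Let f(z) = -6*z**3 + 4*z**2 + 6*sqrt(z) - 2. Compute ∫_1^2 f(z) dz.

By the power rule, an antiderivative is F(z) = -3*z**4/2 + 4*z**(3/2) + 4*z**3/3 - 2*z.
Then F(2) - F(1) = (-52/3 + 8*sqrt(2)) - (11/6) = -115/6 + 8*sqrt(2).

-115/6 + 8*sqrt(2)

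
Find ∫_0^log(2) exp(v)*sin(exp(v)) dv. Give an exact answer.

-cos(2) + cos(1)

Let u = exp(v), so du = exp(v) dv. When v = 0, u = 1; when v = log(2), u = 2.
The integral becomes ∫ sin(u) du from 1 to 2, with antiderivative -cos(u).
Back in v: F(v) = -cos(exp(v)).
Then F(log(2)) - F(0) = (-cos(2)) - (-cos(1)) = -cos(2) + cos(1).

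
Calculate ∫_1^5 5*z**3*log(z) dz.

Integrate by parts once (u = ln z, dv = 5*z**3 dz).
An antiderivative is F(z) = 5*z**4*(4*log(z) - 1)/16.
Then F(5) - F(1) = (-3125/16 + 3125*log(5)/4) - (-5/16) = -195 + 3125*log(5)/4.

-195 + 3125*log(5)/4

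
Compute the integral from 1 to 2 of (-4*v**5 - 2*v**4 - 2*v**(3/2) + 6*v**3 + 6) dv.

By the power rule, an antiderivative is F(v) = -2*v**6/3 - 4*v**(5/2)/5 - 2*v**5/5 + 3*v**4/2 + 6*v.
Then F(2) - F(1) = (-292/15 - 16*sqrt(2)/5) - (169/30) = -251/10 - 16*sqrt(2)/5.

-251/10 - 16*sqrt(2)/5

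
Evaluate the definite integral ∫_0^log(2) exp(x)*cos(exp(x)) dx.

-sin(1) + sin(2)

Let u = exp(x), so du = exp(x) dx. When x = 0, u = 1; when x = log(2), u = 2.
The integral becomes ∫ cos(u) du from 1 to 2, with antiderivative sin(u).
Back in x: F(x) = sin(exp(x)).
Then F(log(2)) - F(0) = (sin(2)) - (sin(1)) = -sin(1) + sin(2).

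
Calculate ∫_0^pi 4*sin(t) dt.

An antiderivative is F(t) = -4*cos(t).
Then F(pi) - F(0) = (4) - (-4) = 8.

8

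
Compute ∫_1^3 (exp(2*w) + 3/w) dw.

-exp(2)/2 + log(27) + exp(6)/2

An antiderivative is F(w) = exp(2*w)/2 + 3*log(w).
Then F(3) - F(1) = (log(27) + exp(6)/2) - (exp(2)/2) = -exp(2)/2 + log(27) + exp(6)/2.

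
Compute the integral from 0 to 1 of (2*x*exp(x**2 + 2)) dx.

-exp(2) + exp(3)

Let u = x**2 + 2, so du = 2*x dx. When x = 0, u = 2; when x = 1, u = 3.
The integral becomes ∫ exp(u) du from 2 to 3, with antiderivative exp(u).
Back in x: F(x) = exp(x**2 + 2).
Then F(1) - F(0) = (exp(3)) - (exp(2)) = -exp(2) + exp(3).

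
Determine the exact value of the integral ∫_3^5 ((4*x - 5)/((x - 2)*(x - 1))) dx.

log(54)

Factor the denominator: x**2 - 3*x + 2 = (x - 1)(x - 2).
Partial fractions: (4*x - 5)/((x - 2)*(x - 1)) = 1/(x - 1) + 3/(x - 2).
An antiderivative is F(x) = 3*log(x - 2) + log(x - 1).
Then F(5) - F(3) = (2*log(2) + 3*log(3)) - (log(2)) = log(54).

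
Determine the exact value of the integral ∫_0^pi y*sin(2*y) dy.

Integrate by parts once (u = y, dv = sin(2*y) dy).
An antiderivative is F(y) = -y*cos(2*y)/2 + sin(2*y)/4.
Then F(pi) - F(0) = (-pi/2) - (0) = -pi/2.

-pi/2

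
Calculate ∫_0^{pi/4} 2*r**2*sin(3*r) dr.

-4/27 - 2*sqrt(2)/27 + sqrt(2)*pi/18 + sqrt(2)*pi**2/48

Integrate by parts twice (u = r^2, dv = 2*sin(3*r) dr).
An antiderivative is F(r) = -2*r**2*cos(3*r)/3 + 4*r*sin(3*r)/9 + 4*cos(3*r)/27.
Then F(pi/4) - F(0) = (sqrt(2)*(-32 + 24*pi + 9*pi**2)/432) - (4/27) = -4/27 - 2*sqrt(2)/27 + sqrt(2)*pi/18 + sqrt(2)*pi**2/48.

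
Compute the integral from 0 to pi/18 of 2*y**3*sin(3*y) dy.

-2/27 - sqrt(3)*pi**3/17496 + pi**2/972 + sqrt(3)*pi/81

Integrate by parts 3 times (u = y^3, dv = 2*sin(3*y) dy).
An antiderivative is F(y) = -2*y**3*cos(3*y)/3 + 2*y**2*sin(3*y)/3 + 4*y*cos(3*y)/9 - 4*sin(3*y)/27.
Then F(pi/18) - F(0) = (-2/27 - sqrt(3)*pi**3/17496 + pi**2/972 + sqrt(3)*pi/81) - (0) = -2/27 - sqrt(3)*pi**3/17496 + pi**2/972 + sqrt(3)*pi/81.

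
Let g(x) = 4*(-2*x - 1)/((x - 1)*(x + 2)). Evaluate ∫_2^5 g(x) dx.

Factor the denominator: x**2 + x - 2 = (x + 2)(x - 1).
Partial fractions: 4*(-2*x - 1)/((x - 1)*(x + 2)) = -4/(x + 2) - 4/(x - 1).
An antiderivative is F(x) = -4*log(x - 1) - 4*log(x + 2).
Then F(5) - F(2) = (-4*log(7) - 8*log(2)) - (-8*log(2)) = -4*log(7).

-4*log(7)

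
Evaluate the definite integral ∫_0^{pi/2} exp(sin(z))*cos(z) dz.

-1 + E

Let u = sin(z), so du = cos(z) dz. When z = 0, u = 0; when z = pi/2, u = 1.
The integral becomes ∫ exp(u) du from 0 to 1, with antiderivative exp(u).
Back in z: F(z) = exp(sin(z)).
Then F(pi/2) - F(0) = (E) - (1) = -1 + E.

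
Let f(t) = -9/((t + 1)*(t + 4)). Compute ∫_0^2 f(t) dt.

Factor the denominator: t**2 + 5*t + 4 = (t + 4)(t + 1).
Partial fractions: -9/((t + 1)*(t + 4)) = 3/(t + 4) - 3/(t + 1).
An antiderivative is F(t) = -3*log(t + 1) + 3*log(t + 4).
Then F(2) - F(0) = (log(8)) - (log(64)) = -log(8).

-log(8)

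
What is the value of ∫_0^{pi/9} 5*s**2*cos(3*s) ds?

Integrate by parts twice (u = s^2, dv = 5*cos(3*s) ds).
An antiderivative is F(s) = 5*s**2*sin(3*s)/3 + 10*s*cos(3*s)/9 - 10*sin(3*s)/27.
Then F(pi/9) - F(0) = (-5*sqrt(3)/27 + 5*sqrt(3)*pi**2/486 + 5*pi/81) - (0) = -5*sqrt(3)/27 + 5*sqrt(3)*pi**2/486 + 5*pi/81.

-5*sqrt(3)/27 + 5*sqrt(3)*pi**2/486 + 5*pi/81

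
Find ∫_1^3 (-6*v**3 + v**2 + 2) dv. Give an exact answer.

By the power rule, an antiderivative is F(v) = -3*v**4/2 + v**3/3 + 2*v.
Then F(3) - F(1) = (-213/2) - (5/6) = -322/3.

-322/3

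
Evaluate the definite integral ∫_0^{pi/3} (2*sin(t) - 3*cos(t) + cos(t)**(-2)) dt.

1 - sqrt(3)/2

An antiderivative is F(t) = -3*sin(t) - 2*cos(t) + tan(t).
Then F(pi/3) - F(0) = (-1 - sqrt(3)/2) - (-2) = 1 - sqrt(3)/2.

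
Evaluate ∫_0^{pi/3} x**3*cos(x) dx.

-sqrt(3)*pi + sqrt(3)*pi**3/54 + pi**2/6 + 3

Integrate by parts 3 times (u = x^3, dv = cos(x) dx).
An antiderivative is F(x) = x**3*sin(x) + 3*x**2*cos(x) - 6*x*sin(x) - 6*cos(x).
Then F(pi/3) - F(0) = (-sqrt(3)*pi - 3 + sqrt(3)*pi**3/54 + pi**2/6) - (-6) = -sqrt(3)*pi + sqrt(3)*pi**3/54 + pi**2/6 + 3.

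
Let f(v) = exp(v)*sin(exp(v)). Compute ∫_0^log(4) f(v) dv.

cos(1) - cos(4)

Let u = exp(v), so du = exp(v) dv. When v = 0, u = 1; when v = log(4), u = 4.
The integral becomes ∫ sin(u) du from 1 to 4, with antiderivative -cos(u).
Back in v: F(v) = -cos(exp(v)).
Then F(log(4)) - F(0) = (-cos(4)) - (-cos(1)) = cos(1) - cos(4).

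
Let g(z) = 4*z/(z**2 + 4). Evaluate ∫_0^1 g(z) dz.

Let u = z**2 + 4, so du = 2*z dz. When z = 0, u = 4; when z = 1, u = 5.
The integral becomes 2·∫ 1/u du from 4 to 5, with antiderivative 2*log(u).
Back in z: F(z) = 2*log(z**2 + 4).
Then F(1) - F(0) = (log(25)) - (log(16)) = log(25/16).

log(25/16)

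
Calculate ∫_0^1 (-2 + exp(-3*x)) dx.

An antiderivative is F(x) = -2*x - exp(-3*x)/3.
Then F(1) - F(0) = (-2 - exp(-3)/3) - (-1/3) = -5/3 - exp(-3)/3.

-5/3 - exp(-3)/3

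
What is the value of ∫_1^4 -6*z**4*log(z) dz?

6138/25 - 12288*log(2)/5

Integrate by parts once (u = ln z, dv = -6*z**4 dz).
An antiderivative is F(z) = -6*z**5*(5*log(z) - 1)/25.
Then F(4) - F(1) = (6144/25 - 12288*log(2)/5) - (6/25) = 6138/25 - 12288*log(2)/5.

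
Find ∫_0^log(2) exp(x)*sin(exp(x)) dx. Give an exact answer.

-cos(2) + cos(1)

Let u = exp(x), so du = exp(x) dx. When x = 0, u = 1; when x = log(2), u = 2.
The integral becomes ∫ sin(u) du from 1 to 2, with antiderivative -cos(u).
Back in x: F(x) = -cos(exp(x)).
Then F(log(2)) - F(0) = (-cos(2)) - (-cos(1)) = -cos(2) + cos(1).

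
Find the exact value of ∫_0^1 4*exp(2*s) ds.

An antiderivative is F(s) = 2*exp(2*s).
Then F(1) - F(0) = (2*exp(2)) - (2) = -2 + 2*exp(2).

-2 + 2*exp(2)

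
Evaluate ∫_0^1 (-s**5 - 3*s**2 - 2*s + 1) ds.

-7/6

By the power rule, an antiderivative is F(s) = -s**6/6 - s**3 - s**2 + s.
Then F(1) - F(0) = (-7/6) - (0) = -7/6.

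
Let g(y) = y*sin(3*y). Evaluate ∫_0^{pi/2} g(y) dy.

-1/9

Integrate by parts once (u = y, dv = sin(3*y) dy).
An antiderivative is F(y) = -y*cos(3*y)/3 + sin(3*y)/9.
Then F(pi/2) - F(0) = (-1/9) - (0) = -1/9.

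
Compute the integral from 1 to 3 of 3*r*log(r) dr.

-6 + 27*log(3)/2

Integrate by parts once (u = ln r, dv = 3*r dr).
An antiderivative is F(r) = 3*r**2*(2*log(r) - 1)/4.
Then F(3) - F(1) = (-27/4 + 27*log(3)/2) - (-3/4) = -6 + 27*log(3)/2.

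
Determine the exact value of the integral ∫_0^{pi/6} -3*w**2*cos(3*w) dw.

Integrate by parts twice (u = w^2, dv = -3*cos(3*w) dw).
An antiderivative is F(w) = -w**2*sin(3*w) - 2*w*cos(3*w)/3 + 2*sin(3*w)/9.
Then F(pi/6) - F(0) = (2/9 - pi**2/36) - (0) = 2/9 - pi**2/36.

2/9 - pi**2/36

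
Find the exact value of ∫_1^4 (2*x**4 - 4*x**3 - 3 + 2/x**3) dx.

By the power rule, an antiderivative is F(x) = 2*x**5/5 - x**4 - 3*x - 1/x**2.
Then F(4) - F(1) = (11323/80) - (-23/5) = 11691/80.

11691/80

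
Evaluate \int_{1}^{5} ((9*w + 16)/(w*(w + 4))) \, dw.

-log(5) + 10*log(3)

Factor the denominator: w**2 + 4*w = (w + 4)w.
Partial fractions: (9*w + 16)/(w*(w + 4)) = 5/(w + 4) + 4/w.
An antiderivative is F(w) = 4*log(w) + 5*log(w + 4).
Then F(5) - F(1) = (4*log(5) + 10*log(3)) - (5*log(5)) = -log(5) + 10*log(3).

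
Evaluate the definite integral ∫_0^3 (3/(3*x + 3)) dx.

log(4)

An antiderivative is F(x) = log(3*x + 3).
Then F(3) - F(0) = (log(12)) - (log(3)) = log(4).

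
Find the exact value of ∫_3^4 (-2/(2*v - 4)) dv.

An antiderivative is F(v) = -log(2*v - 4).
Then F(4) - F(3) = (-log(4)) - (-log(2)) = -log(2).

-log(2)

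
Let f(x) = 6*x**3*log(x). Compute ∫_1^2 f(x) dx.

Integrate by parts once (u = ln x, dv = 6*x**3 dx).
An antiderivative is F(x) = 3*x**4*(4*log(x) - 1)/8.
Then F(2) - F(1) = (-6 + 24*log(2)) - (-3/8) = -45/8 + 24*log(2).

-45/8 + 24*log(2)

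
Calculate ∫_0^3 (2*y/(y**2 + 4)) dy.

log(13/4)

Let u = y**2 + 4, so du = 2*y dy. When y = 0, u = 4; when y = 3, u = 13.
The integral becomes ∫ 1/u du from 4 to 13, with antiderivative log(u).
Back in y: F(y) = log(y**2 + 4).
Then F(3) - F(0) = (log(13)) - (log(4)) = log(13/4).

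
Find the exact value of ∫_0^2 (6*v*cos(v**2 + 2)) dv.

-3*sin(2) + 3*sin(6)

Let u = v**2 + 2, so du = 2*v dv. When v = 0, u = 2; when v = 2, u = 6.
The integral becomes 3·∫ cos(u) du from 2 to 6, with antiderivative 3*sin(u).
Back in v: F(v) = 3*sin(v**2 + 2).
Then F(2) - F(0) = (3*sin(6)) - (3*sin(2)) = -3*sin(2) + 3*sin(6).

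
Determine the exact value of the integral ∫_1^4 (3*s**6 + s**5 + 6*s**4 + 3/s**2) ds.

1250709/140

By the power rule, an antiderivative is F(s) = 3*s**7/7 + s**6/6 + 6*s**5/5 - 3/s.
Then F(4) - F(1) = (3751621/420) - (-253/210) = 1250709/140.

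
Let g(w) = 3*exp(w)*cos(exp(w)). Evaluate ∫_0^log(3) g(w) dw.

-3*sin(1) + 3*sin(3)

Let u = exp(w), so du = exp(w) dw. When w = 0, u = 1; when w = log(3), u = 3.
The integral becomes 3·∫ cos(u) du from 1 to 3, with antiderivative 3*sin(u).
Back in w: F(w) = 3*sin(exp(w)).
Then F(log(3)) - F(0) = (3*sin(3)) - (3*sin(1)) = -3*sin(1) + 3*sin(3).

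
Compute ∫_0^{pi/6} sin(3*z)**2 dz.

pi/12

Use the identity sin^2(3*z) = (1 - cos(6*z))/2.
An antiderivative is F(z) = z/2 - sin(6*z)/12.
Then F(pi/6) - F(0) = (pi/12) - (0) = pi/12.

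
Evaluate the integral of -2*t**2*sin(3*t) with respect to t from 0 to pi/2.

4/27 + 2*pi/9

Integrate by parts twice (u = t^2, dv = -2*sin(3*t) dt).
An antiderivative is F(t) = 2*t**2*cos(3*t)/3 - 4*t*sin(3*t)/9 - 4*cos(3*t)/27.
Then F(pi/2) - F(0) = (2*pi/9) - (-4/27) = 4/27 + 2*pi/9.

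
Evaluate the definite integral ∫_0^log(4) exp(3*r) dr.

21

Let u = exp(r), so du = exp(r) dr. When r = 0, u = 1; when r = log(4), u = 4.
The integral becomes ∫ u**2 du from 1 to 4, with antiderivative u**3/3.
Back in r: F(r) = exp(3*r)/3.
Then F(log(4)) - F(0) = (64/3) - (1/3) = 21.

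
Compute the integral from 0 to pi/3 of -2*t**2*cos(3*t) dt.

Integrate by parts twice (u = t^2, dv = -2*cos(3*t) dt).
An antiderivative is F(t) = -2*t**2*sin(3*t)/3 - 4*t*cos(3*t)/9 + 4*sin(3*t)/27.
Then F(pi/3) - F(0) = (4*pi/27) - (0) = 4*pi/27.

4*pi/27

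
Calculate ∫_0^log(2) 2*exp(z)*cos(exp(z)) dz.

Let u = exp(z), so du = exp(z) dz. When z = 0, u = 1; when z = log(2), u = 2.
The integral becomes 2·∫ cos(u) du from 1 to 2, with antiderivative 2*sin(u).
Back in z: F(z) = 2*sin(exp(z)).
Then F(log(2)) - F(0) = (2*sin(2)) - (2*sin(1)) = -2*sin(1) + 2*sin(2).

-2*sin(1) + 2*sin(2)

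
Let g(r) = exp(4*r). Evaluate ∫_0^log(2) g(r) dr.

Let u = exp(r), so du = exp(r) dr. When r = 0, u = 1; when r = log(2), u = 2.
The integral becomes ∫ u**3 du from 1 to 2, with antiderivative u**4/4.
Back in r: F(r) = exp(4*r)/4.
Then F(log(2)) - F(0) = (4) - (1/4) = 15/4.

15/4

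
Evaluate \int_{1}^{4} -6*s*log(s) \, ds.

45/2 - 96*log(2)

Integrate by parts once (u = ln s, dv = -6*s ds).
An antiderivative is F(s) = -3*s**2*(2*log(s) - 1)/2.
Then F(4) - F(1) = (24 - 96*log(2)) - (3/2) = 45/2 - 96*log(2).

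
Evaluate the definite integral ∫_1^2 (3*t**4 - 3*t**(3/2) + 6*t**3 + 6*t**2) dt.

563/10 - 24*sqrt(2)/5

By the power rule, an antiderivative is F(t) = -6*t**(5/2)/5 + 3*t**5/5 + 3*t**4/2 + 2*t**3.
Then F(2) - F(1) = (296/5 - 24*sqrt(2)/5) - (29/10) = 563/10 - 24*sqrt(2)/5.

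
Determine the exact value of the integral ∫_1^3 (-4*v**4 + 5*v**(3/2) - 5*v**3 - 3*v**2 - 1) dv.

By the power rule, an antiderivative is F(v) = 2*v**(5/2) - 4*v**5/5 - 5*v**4/4 - v**3 - v.
Then F(3) - F(1) = (-6513/20 + 18*sqrt(3)) - (-41/20) = -1618/5 + 18*sqrt(3).

-1618/5 + 18*sqrt(3)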